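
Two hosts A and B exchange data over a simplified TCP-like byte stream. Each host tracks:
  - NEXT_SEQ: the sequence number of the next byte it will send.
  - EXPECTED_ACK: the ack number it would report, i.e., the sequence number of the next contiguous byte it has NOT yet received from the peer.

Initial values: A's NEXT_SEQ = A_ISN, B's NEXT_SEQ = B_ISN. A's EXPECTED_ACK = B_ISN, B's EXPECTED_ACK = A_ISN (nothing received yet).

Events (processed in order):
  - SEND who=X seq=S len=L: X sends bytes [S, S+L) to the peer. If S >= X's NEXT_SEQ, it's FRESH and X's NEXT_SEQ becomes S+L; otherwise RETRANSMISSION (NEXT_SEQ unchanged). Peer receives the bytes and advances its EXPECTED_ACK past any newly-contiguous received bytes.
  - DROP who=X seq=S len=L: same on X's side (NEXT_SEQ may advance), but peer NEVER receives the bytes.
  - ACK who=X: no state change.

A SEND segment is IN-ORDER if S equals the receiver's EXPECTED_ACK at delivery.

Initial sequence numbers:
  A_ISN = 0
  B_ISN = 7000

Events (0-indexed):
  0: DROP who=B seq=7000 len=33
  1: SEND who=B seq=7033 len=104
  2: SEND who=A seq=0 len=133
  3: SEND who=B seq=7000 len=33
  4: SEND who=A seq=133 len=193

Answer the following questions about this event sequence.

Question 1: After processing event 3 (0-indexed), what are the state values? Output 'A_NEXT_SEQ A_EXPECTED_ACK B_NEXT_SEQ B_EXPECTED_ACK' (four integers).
After event 0: A_seq=0 A_ack=7000 B_seq=7033 B_ack=0
After event 1: A_seq=0 A_ack=7000 B_seq=7137 B_ack=0
After event 2: A_seq=133 A_ack=7000 B_seq=7137 B_ack=133
After event 3: A_seq=133 A_ack=7137 B_seq=7137 B_ack=133

133 7137 7137 133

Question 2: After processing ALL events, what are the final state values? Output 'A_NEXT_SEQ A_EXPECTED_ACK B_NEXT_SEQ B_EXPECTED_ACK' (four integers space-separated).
Answer: 326 7137 7137 326

Derivation:
After event 0: A_seq=0 A_ack=7000 B_seq=7033 B_ack=0
After event 1: A_seq=0 A_ack=7000 B_seq=7137 B_ack=0
After event 2: A_seq=133 A_ack=7000 B_seq=7137 B_ack=133
After event 3: A_seq=133 A_ack=7137 B_seq=7137 B_ack=133
After event 4: A_seq=326 A_ack=7137 B_seq=7137 B_ack=326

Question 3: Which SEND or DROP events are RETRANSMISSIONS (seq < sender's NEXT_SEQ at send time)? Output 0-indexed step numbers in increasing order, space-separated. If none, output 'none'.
Answer: 3

Derivation:
Step 0: DROP seq=7000 -> fresh
Step 1: SEND seq=7033 -> fresh
Step 2: SEND seq=0 -> fresh
Step 3: SEND seq=7000 -> retransmit
Step 4: SEND seq=133 -> fresh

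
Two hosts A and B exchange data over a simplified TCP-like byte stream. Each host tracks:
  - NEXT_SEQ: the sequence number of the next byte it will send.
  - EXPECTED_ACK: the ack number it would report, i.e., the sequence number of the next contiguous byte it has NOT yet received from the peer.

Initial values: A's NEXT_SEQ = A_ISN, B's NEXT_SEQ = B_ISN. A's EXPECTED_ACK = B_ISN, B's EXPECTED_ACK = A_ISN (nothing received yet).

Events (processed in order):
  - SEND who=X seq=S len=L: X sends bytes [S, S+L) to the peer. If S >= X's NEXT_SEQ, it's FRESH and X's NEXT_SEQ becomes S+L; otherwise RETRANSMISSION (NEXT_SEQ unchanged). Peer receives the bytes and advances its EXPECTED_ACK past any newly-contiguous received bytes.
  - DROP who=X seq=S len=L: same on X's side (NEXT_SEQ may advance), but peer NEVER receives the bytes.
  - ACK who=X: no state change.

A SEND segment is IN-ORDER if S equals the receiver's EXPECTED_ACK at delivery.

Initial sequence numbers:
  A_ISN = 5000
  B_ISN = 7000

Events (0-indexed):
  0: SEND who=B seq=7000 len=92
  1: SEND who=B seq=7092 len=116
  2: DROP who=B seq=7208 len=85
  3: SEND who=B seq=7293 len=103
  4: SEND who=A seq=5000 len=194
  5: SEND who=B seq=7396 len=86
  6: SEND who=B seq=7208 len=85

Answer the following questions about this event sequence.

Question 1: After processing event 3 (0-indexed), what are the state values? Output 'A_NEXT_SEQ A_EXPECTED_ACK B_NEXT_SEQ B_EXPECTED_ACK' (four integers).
After event 0: A_seq=5000 A_ack=7092 B_seq=7092 B_ack=5000
After event 1: A_seq=5000 A_ack=7208 B_seq=7208 B_ack=5000
After event 2: A_seq=5000 A_ack=7208 B_seq=7293 B_ack=5000
After event 3: A_seq=5000 A_ack=7208 B_seq=7396 B_ack=5000

5000 7208 7396 5000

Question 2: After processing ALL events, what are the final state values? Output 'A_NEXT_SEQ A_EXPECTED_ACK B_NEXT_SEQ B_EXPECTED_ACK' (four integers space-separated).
Answer: 5194 7482 7482 5194

Derivation:
After event 0: A_seq=5000 A_ack=7092 B_seq=7092 B_ack=5000
After event 1: A_seq=5000 A_ack=7208 B_seq=7208 B_ack=5000
After event 2: A_seq=5000 A_ack=7208 B_seq=7293 B_ack=5000
After event 3: A_seq=5000 A_ack=7208 B_seq=7396 B_ack=5000
After event 4: A_seq=5194 A_ack=7208 B_seq=7396 B_ack=5194
After event 5: A_seq=5194 A_ack=7208 B_seq=7482 B_ack=5194
After event 6: A_seq=5194 A_ack=7482 B_seq=7482 B_ack=5194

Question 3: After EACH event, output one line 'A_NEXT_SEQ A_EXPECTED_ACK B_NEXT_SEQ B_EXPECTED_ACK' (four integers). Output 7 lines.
5000 7092 7092 5000
5000 7208 7208 5000
5000 7208 7293 5000
5000 7208 7396 5000
5194 7208 7396 5194
5194 7208 7482 5194
5194 7482 7482 5194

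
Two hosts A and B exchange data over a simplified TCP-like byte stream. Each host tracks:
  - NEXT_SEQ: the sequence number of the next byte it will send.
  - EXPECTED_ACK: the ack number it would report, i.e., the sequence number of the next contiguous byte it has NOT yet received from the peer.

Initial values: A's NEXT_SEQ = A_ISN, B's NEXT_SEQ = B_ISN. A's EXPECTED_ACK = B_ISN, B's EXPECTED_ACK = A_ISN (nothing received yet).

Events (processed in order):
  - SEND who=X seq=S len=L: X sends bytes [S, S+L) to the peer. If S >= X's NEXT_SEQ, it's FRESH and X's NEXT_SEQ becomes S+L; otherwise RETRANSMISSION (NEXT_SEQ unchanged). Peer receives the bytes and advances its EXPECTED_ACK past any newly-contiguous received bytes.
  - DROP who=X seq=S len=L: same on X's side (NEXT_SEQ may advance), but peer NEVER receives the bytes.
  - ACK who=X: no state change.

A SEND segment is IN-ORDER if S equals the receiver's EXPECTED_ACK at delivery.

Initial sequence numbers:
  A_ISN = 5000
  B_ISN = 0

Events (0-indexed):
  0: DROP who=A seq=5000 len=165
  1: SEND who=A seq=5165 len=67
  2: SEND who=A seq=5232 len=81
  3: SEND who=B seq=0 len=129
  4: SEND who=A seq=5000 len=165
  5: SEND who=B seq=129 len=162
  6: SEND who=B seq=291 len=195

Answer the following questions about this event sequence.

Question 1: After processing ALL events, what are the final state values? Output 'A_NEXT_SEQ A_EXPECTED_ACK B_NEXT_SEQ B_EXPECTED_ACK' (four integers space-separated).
Answer: 5313 486 486 5313

Derivation:
After event 0: A_seq=5165 A_ack=0 B_seq=0 B_ack=5000
After event 1: A_seq=5232 A_ack=0 B_seq=0 B_ack=5000
After event 2: A_seq=5313 A_ack=0 B_seq=0 B_ack=5000
After event 3: A_seq=5313 A_ack=129 B_seq=129 B_ack=5000
After event 4: A_seq=5313 A_ack=129 B_seq=129 B_ack=5313
After event 5: A_seq=5313 A_ack=291 B_seq=291 B_ack=5313
After event 6: A_seq=5313 A_ack=486 B_seq=486 B_ack=5313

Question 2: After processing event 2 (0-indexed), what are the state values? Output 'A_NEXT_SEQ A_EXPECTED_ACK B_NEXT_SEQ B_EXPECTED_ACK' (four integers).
After event 0: A_seq=5165 A_ack=0 B_seq=0 B_ack=5000
After event 1: A_seq=5232 A_ack=0 B_seq=0 B_ack=5000
After event 2: A_seq=5313 A_ack=0 B_seq=0 B_ack=5000

5313 0 0 5000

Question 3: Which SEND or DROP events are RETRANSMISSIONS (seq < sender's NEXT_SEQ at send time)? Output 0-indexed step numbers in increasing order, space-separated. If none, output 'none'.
Answer: 4

Derivation:
Step 0: DROP seq=5000 -> fresh
Step 1: SEND seq=5165 -> fresh
Step 2: SEND seq=5232 -> fresh
Step 3: SEND seq=0 -> fresh
Step 4: SEND seq=5000 -> retransmit
Step 5: SEND seq=129 -> fresh
Step 6: SEND seq=291 -> fresh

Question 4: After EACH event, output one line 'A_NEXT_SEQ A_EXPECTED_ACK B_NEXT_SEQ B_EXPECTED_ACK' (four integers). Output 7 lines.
5165 0 0 5000
5232 0 0 5000
5313 0 0 5000
5313 129 129 5000
5313 129 129 5313
5313 291 291 5313
5313 486 486 5313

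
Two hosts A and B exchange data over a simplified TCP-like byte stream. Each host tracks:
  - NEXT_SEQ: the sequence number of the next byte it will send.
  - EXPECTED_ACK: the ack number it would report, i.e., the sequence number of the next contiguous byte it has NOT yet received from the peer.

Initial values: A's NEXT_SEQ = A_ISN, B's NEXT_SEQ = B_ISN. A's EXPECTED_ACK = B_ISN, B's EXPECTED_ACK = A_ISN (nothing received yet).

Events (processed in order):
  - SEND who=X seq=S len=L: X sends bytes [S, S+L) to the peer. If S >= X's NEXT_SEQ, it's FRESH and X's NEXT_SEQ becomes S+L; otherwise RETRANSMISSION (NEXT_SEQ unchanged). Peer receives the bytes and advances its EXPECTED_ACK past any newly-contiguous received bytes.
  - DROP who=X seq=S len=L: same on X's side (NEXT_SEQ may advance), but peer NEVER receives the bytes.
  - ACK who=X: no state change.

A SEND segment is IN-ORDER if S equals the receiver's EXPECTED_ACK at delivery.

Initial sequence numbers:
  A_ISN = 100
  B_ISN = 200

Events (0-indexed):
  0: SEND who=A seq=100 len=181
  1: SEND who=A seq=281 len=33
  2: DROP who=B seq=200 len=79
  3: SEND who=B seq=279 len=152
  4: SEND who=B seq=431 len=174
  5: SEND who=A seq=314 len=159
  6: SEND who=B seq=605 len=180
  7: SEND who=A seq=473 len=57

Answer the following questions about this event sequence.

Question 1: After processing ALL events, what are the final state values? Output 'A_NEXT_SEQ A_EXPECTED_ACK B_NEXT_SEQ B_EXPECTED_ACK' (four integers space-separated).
After event 0: A_seq=281 A_ack=200 B_seq=200 B_ack=281
After event 1: A_seq=314 A_ack=200 B_seq=200 B_ack=314
After event 2: A_seq=314 A_ack=200 B_seq=279 B_ack=314
After event 3: A_seq=314 A_ack=200 B_seq=431 B_ack=314
After event 4: A_seq=314 A_ack=200 B_seq=605 B_ack=314
After event 5: A_seq=473 A_ack=200 B_seq=605 B_ack=473
After event 6: A_seq=473 A_ack=200 B_seq=785 B_ack=473
After event 7: A_seq=530 A_ack=200 B_seq=785 B_ack=530

Answer: 530 200 785 530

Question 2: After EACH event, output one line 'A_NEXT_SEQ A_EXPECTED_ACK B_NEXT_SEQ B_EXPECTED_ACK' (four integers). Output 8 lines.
281 200 200 281
314 200 200 314
314 200 279 314
314 200 431 314
314 200 605 314
473 200 605 473
473 200 785 473
530 200 785 530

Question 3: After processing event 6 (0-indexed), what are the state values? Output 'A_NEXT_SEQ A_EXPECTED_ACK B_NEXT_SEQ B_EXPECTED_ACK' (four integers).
After event 0: A_seq=281 A_ack=200 B_seq=200 B_ack=281
After event 1: A_seq=314 A_ack=200 B_seq=200 B_ack=314
After event 2: A_seq=314 A_ack=200 B_seq=279 B_ack=314
After event 3: A_seq=314 A_ack=200 B_seq=431 B_ack=314
After event 4: A_seq=314 A_ack=200 B_seq=605 B_ack=314
After event 5: A_seq=473 A_ack=200 B_seq=605 B_ack=473
After event 6: A_seq=473 A_ack=200 B_seq=785 B_ack=473

473 200 785 473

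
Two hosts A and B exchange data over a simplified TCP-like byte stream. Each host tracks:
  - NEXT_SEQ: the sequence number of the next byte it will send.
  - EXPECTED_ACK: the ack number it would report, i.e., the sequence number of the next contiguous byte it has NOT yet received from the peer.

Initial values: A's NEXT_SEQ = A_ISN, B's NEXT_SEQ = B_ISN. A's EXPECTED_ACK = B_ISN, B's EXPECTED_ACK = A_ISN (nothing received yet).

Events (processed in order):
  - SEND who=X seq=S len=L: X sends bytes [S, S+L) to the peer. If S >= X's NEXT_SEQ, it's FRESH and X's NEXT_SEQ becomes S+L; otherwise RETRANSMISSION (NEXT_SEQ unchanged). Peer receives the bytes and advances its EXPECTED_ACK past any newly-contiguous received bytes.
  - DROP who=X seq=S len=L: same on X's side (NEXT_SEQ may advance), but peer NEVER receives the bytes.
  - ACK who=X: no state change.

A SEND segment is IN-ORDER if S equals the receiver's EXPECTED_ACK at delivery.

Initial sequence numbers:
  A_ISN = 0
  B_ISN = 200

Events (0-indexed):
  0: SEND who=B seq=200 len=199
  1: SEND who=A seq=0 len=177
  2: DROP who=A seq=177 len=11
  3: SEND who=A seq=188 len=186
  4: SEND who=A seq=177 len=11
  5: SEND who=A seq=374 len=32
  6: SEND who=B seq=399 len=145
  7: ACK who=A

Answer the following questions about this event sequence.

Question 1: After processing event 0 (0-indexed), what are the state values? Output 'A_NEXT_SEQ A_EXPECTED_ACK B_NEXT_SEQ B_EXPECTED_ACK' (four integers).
After event 0: A_seq=0 A_ack=399 B_seq=399 B_ack=0

0 399 399 0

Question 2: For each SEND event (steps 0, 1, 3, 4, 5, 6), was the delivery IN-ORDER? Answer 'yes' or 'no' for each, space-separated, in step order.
Answer: yes yes no yes yes yes

Derivation:
Step 0: SEND seq=200 -> in-order
Step 1: SEND seq=0 -> in-order
Step 3: SEND seq=188 -> out-of-order
Step 4: SEND seq=177 -> in-order
Step 5: SEND seq=374 -> in-order
Step 6: SEND seq=399 -> in-order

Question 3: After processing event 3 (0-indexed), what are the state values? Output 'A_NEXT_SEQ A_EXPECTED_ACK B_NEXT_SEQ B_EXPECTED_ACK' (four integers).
After event 0: A_seq=0 A_ack=399 B_seq=399 B_ack=0
After event 1: A_seq=177 A_ack=399 B_seq=399 B_ack=177
After event 2: A_seq=188 A_ack=399 B_seq=399 B_ack=177
After event 3: A_seq=374 A_ack=399 B_seq=399 B_ack=177

374 399 399 177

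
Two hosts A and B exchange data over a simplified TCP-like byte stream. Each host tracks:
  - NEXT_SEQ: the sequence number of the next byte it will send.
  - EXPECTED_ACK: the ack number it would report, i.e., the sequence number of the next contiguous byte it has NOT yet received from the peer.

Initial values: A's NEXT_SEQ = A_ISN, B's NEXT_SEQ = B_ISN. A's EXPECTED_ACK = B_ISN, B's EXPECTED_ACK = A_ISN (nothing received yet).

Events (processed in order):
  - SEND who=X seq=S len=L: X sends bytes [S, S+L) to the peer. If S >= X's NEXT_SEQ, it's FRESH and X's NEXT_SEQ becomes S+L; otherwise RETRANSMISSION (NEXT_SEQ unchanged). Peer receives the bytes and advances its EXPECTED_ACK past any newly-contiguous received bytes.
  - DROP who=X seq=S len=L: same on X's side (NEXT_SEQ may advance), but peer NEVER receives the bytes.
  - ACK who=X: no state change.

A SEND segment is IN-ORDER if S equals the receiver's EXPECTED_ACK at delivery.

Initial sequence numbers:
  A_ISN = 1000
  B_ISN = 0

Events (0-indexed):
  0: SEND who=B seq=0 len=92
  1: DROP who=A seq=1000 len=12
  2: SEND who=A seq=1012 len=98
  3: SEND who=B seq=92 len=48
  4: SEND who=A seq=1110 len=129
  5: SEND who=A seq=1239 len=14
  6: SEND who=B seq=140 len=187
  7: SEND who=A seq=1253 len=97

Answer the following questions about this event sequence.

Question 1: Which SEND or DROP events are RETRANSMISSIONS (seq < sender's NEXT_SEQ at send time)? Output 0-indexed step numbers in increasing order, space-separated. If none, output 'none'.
Step 0: SEND seq=0 -> fresh
Step 1: DROP seq=1000 -> fresh
Step 2: SEND seq=1012 -> fresh
Step 3: SEND seq=92 -> fresh
Step 4: SEND seq=1110 -> fresh
Step 5: SEND seq=1239 -> fresh
Step 6: SEND seq=140 -> fresh
Step 7: SEND seq=1253 -> fresh

Answer: none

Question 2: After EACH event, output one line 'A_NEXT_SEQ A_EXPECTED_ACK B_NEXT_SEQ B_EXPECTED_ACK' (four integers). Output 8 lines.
1000 92 92 1000
1012 92 92 1000
1110 92 92 1000
1110 140 140 1000
1239 140 140 1000
1253 140 140 1000
1253 327 327 1000
1350 327 327 1000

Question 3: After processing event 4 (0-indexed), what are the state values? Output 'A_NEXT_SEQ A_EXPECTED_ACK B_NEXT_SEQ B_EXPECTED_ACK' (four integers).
After event 0: A_seq=1000 A_ack=92 B_seq=92 B_ack=1000
After event 1: A_seq=1012 A_ack=92 B_seq=92 B_ack=1000
After event 2: A_seq=1110 A_ack=92 B_seq=92 B_ack=1000
After event 3: A_seq=1110 A_ack=140 B_seq=140 B_ack=1000
After event 4: A_seq=1239 A_ack=140 B_seq=140 B_ack=1000

1239 140 140 1000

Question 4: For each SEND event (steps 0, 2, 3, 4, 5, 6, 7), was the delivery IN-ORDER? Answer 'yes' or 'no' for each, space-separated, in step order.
Step 0: SEND seq=0 -> in-order
Step 2: SEND seq=1012 -> out-of-order
Step 3: SEND seq=92 -> in-order
Step 4: SEND seq=1110 -> out-of-order
Step 5: SEND seq=1239 -> out-of-order
Step 6: SEND seq=140 -> in-order
Step 7: SEND seq=1253 -> out-of-order

Answer: yes no yes no no yes no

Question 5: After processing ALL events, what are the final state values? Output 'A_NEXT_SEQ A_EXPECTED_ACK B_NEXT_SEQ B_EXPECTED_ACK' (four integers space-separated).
Answer: 1350 327 327 1000

Derivation:
After event 0: A_seq=1000 A_ack=92 B_seq=92 B_ack=1000
After event 1: A_seq=1012 A_ack=92 B_seq=92 B_ack=1000
After event 2: A_seq=1110 A_ack=92 B_seq=92 B_ack=1000
After event 3: A_seq=1110 A_ack=140 B_seq=140 B_ack=1000
After event 4: A_seq=1239 A_ack=140 B_seq=140 B_ack=1000
After event 5: A_seq=1253 A_ack=140 B_seq=140 B_ack=1000
After event 6: A_seq=1253 A_ack=327 B_seq=327 B_ack=1000
After event 7: A_seq=1350 A_ack=327 B_seq=327 B_ack=1000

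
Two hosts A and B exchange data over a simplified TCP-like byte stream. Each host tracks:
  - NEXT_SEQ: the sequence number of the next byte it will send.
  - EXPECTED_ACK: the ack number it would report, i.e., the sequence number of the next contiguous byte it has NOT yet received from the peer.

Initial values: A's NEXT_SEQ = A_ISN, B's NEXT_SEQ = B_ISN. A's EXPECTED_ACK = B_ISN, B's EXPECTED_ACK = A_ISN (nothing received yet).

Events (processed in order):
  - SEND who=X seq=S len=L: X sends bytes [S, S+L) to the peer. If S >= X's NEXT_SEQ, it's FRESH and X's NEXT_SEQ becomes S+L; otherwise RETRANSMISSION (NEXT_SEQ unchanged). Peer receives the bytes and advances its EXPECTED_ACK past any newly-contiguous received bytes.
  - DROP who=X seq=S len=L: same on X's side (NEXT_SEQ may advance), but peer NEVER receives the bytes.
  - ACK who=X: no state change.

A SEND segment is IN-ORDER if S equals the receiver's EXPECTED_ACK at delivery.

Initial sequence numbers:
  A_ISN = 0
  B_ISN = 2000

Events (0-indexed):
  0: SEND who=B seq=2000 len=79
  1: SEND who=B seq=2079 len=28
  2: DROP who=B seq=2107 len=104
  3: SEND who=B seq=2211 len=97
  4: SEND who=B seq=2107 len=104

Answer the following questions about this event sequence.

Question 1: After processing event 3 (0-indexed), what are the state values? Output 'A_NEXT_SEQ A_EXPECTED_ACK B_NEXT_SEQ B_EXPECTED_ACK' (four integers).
After event 0: A_seq=0 A_ack=2079 B_seq=2079 B_ack=0
After event 1: A_seq=0 A_ack=2107 B_seq=2107 B_ack=0
After event 2: A_seq=0 A_ack=2107 B_seq=2211 B_ack=0
After event 3: A_seq=0 A_ack=2107 B_seq=2308 B_ack=0

0 2107 2308 0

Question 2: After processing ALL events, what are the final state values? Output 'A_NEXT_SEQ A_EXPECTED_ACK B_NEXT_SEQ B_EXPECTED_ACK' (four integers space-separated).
After event 0: A_seq=0 A_ack=2079 B_seq=2079 B_ack=0
After event 1: A_seq=0 A_ack=2107 B_seq=2107 B_ack=0
After event 2: A_seq=0 A_ack=2107 B_seq=2211 B_ack=0
After event 3: A_seq=0 A_ack=2107 B_seq=2308 B_ack=0
After event 4: A_seq=0 A_ack=2308 B_seq=2308 B_ack=0

Answer: 0 2308 2308 0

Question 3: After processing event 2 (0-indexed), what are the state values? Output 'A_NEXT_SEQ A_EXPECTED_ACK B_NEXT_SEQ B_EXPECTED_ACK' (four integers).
After event 0: A_seq=0 A_ack=2079 B_seq=2079 B_ack=0
After event 1: A_seq=0 A_ack=2107 B_seq=2107 B_ack=0
After event 2: A_seq=0 A_ack=2107 B_seq=2211 B_ack=0

0 2107 2211 0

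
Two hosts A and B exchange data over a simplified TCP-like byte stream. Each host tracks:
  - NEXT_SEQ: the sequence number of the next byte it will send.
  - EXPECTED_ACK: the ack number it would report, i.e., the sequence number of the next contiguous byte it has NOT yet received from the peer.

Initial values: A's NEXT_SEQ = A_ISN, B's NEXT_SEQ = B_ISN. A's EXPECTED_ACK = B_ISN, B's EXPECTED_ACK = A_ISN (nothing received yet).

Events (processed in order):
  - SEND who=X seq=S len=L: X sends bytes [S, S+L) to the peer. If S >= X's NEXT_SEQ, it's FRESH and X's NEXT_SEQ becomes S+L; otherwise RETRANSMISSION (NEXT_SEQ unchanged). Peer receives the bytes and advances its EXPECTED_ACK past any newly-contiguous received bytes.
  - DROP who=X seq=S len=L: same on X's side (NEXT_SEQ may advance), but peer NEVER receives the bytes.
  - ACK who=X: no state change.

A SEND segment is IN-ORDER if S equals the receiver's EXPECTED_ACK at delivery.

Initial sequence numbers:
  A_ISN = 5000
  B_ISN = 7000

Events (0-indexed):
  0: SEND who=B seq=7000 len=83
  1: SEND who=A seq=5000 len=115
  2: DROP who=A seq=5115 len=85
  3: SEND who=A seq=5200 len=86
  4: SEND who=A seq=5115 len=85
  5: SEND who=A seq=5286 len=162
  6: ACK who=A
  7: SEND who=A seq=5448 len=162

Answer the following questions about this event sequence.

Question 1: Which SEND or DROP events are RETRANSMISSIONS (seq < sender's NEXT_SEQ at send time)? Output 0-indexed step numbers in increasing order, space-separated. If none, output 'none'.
Answer: 4

Derivation:
Step 0: SEND seq=7000 -> fresh
Step 1: SEND seq=5000 -> fresh
Step 2: DROP seq=5115 -> fresh
Step 3: SEND seq=5200 -> fresh
Step 4: SEND seq=5115 -> retransmit
Step 5: SEND seq=5286 -> fresh
Step 7: SEND seq=5448 -> fresh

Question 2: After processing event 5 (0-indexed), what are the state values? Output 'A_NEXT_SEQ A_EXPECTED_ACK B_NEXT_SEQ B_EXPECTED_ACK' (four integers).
After event 0: A_seq=5000 A_ack=7083 B_seq=7083 B_ack=5000
After event 1: A_seq=5115 A_ack=7083 B_seq=7083 B_ack=5115
After event 2: A_seq=5200 A_ack=7083 B_seq=7083 B_ack=5115
After event 3: A_seq=5286 A_ack=7083 B_seq=7083 B_ack=5115
After event 4: A_seq=5286 A_ack=7083 B_seq=7083 B_ack=5286
After event 5: A_seq=5448 A_ack=7083 B_seq=7083 B_ack=5448

5448 7083 7083 5448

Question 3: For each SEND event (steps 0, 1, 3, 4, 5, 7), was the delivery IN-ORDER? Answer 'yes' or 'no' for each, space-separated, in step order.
Step 0: SEND seq=7000 -> in-order
Step 1: SEND seq=5000 -> in-order
Step 3: SEND seq=5200 -> out-of-order
Step 4: SEND seq=5115 -> in-order
Step 5: SEND seq=5286 -> in-order
Step 7: SEND seq=5448 -> in-order

Answer: yes yes no yes yes yes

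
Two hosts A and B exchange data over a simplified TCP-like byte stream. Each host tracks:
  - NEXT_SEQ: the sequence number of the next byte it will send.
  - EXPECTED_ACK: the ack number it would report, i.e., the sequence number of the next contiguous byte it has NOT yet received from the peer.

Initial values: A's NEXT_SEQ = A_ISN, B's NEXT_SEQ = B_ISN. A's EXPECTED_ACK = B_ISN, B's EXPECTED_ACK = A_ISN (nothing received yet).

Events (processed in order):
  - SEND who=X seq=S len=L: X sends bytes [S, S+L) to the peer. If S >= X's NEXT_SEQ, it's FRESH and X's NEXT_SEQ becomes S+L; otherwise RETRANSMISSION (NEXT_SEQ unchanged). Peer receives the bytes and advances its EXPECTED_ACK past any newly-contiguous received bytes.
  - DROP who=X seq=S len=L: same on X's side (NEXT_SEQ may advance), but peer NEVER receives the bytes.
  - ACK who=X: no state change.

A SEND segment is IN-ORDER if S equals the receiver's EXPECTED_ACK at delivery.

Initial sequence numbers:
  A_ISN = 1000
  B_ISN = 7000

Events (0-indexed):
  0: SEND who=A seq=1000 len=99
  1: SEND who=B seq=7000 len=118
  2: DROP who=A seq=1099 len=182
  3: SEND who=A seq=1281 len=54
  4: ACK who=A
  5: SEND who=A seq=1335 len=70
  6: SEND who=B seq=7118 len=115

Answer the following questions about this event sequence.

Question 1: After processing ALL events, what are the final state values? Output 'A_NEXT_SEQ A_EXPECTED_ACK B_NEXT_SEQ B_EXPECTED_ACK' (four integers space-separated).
After event 0: A_seq=1099 A_ack=7000 B_seq=7000 B_ack=1099
After event 1: A_seq=1099 A_ack=7118 B_seq=7118 B_ack=1099
After event 2: A_seq=1281 A_ack=7118 B_seq=7118 B_ack=1099
After event 3: A_seq=1335 A_ack=7118 B_seq=7118 B_ack=1099
After event 4: A_seq=1335 A_ack=7118 B_seq=7118 B_ack=1099
After event 5: A_seq=1405 A_ack=7118 B_seq=7118 B_ack=1099
After event 6: A_seq=1405 A_ack=7233 B_seq=7233 B_ack=1099

Answer: 1405 7233 7233 1099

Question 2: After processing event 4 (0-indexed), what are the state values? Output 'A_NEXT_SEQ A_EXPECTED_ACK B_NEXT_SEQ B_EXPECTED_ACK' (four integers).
After event 0: A_seq=1099 A_ack=7000 B_seq=7000 B_ack=1099
After event 1: A_seq=1099 A_ack=7118 B_seq=7118 B_ack=1099
After event 2: A_seq=1281 A_ack=7118 B_seq=7118 B_ack=1099
After event 3: A_seq=1335 A_ack=7118 B_seq=7118 B_ack=1099
After event 4: A_seq=1335 A_ack=7118 B_seq=7118 B_ack=1099

1335 7118 7118 1099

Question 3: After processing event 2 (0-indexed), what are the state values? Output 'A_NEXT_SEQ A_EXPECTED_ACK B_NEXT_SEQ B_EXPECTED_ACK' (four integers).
After event 0: A_seq=1099 A_ack=7000 B_seq=7000 B_ack=1099
After event 1: A_seq=1099 A_ack=7118 B_seq=7118 B_ack=1099
After event 2: A_seq=1281 A_ack=7118 B_seq=7118 B_ack=1099

1281 7118 7118 1099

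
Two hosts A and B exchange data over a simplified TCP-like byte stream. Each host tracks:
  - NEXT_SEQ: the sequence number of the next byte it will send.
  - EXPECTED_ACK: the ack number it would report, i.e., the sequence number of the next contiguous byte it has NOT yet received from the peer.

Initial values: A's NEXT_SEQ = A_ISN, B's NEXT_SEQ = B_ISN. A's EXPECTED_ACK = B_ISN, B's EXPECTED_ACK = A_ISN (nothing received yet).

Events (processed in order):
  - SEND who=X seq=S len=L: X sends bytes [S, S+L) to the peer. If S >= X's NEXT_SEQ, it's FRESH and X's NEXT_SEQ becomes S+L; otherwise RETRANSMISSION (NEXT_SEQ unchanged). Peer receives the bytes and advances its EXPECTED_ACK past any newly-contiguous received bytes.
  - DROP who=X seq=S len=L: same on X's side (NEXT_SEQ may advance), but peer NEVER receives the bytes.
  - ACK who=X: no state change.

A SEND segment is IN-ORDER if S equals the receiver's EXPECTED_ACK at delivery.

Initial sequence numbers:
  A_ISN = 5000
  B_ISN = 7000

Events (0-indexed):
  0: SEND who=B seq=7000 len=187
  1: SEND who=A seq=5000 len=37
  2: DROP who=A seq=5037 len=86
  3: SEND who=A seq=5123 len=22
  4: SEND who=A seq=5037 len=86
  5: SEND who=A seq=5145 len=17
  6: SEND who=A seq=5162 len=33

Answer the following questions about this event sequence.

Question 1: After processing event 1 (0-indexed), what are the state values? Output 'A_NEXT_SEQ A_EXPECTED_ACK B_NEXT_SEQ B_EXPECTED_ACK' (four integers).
After event 0: A_seq=5000 A_ack=7187 B_seq=7187 B_ack=5000
After event 1: A_seq=5037 A_ack=7187 B_seq=7187 B_ack=5037

5037 7187 7187 5037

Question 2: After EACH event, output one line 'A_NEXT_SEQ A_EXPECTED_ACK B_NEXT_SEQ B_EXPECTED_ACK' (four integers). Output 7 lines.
5000 7187 7187 5000
5037 7187 7187 5037
5123 7187 7187 5037
5145 7187 7187 5037
5145 7187 7187 5145
5162 7187 7187 5162
5195 7187 7187 5195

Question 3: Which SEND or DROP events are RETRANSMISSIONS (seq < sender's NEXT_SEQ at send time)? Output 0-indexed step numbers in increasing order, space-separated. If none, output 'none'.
Answer: 4

Derivation:
Step 0: SEND seq=7000 -> fresh
Step 1: SEND seq=5000 -> fresh
Step 2: DROP seq=5037 -> fresh
Step 3: SEND seq=5123 -> fresh
Step 4: SEND seq=5037 -> retransmit
Step 5: SEND seq=5145 -> fresh
Step 6: SEND seq=5162 -> fresh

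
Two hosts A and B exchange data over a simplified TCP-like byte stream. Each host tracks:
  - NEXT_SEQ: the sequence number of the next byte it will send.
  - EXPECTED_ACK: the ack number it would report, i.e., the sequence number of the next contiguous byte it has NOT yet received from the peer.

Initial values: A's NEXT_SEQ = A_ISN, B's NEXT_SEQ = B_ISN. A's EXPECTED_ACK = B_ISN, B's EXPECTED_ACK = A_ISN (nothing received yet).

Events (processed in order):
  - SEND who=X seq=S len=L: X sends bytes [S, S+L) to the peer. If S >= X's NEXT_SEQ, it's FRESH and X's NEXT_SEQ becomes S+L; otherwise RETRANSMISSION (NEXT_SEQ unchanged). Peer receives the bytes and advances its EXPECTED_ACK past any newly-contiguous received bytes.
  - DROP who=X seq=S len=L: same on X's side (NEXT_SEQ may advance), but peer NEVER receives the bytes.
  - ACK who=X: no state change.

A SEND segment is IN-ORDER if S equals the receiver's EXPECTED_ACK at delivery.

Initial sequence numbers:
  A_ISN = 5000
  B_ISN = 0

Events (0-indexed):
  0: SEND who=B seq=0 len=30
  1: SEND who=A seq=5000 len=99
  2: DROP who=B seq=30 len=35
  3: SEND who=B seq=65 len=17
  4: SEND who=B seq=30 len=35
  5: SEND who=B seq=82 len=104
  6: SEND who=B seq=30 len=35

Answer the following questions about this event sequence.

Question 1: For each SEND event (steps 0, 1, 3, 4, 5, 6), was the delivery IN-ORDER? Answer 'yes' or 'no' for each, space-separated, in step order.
Answer: yes yes no yes yes no

Derivation:
Step 0: SEND seq=0 -> in-order
Step 1: SEND seq=5000 -> in-order
Step 3: SEND seq=65 -> out-of-order
Step 4: SEND seq=30 -> in-order
Step 5: SEND seq=82 -> in-order
Step 6: SEND seq=30 -> out-of-order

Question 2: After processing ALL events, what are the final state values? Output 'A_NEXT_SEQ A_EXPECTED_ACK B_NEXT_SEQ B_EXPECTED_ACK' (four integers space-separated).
After event 0: A_seq=5000 A_ack=30 B_seq=30 B_ack=5000
After event 1: A_seq=5099 A_ack=30 B_seq=30 B_ack=5099
After event 2: A_seq=5099 A_ack=30 B_seq=65 B_ack=5099
After event 3: A_seq=5099 A_ack=30 B_seq=82 B_ack=5099
After event 4: A_seq=5099 A_ack=82 B_seq=82 B_ack=5099
After event 5: A_seq=5099 A_ack=186 B_seq=186 B_ack=5099
After event 6: A_seq=5099 A_ack=186 B_seq=186 B_ack=5099

Answer: 5099 186 186 5099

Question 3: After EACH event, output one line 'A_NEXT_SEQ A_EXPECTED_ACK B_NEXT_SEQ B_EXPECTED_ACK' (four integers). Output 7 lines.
5000 30 30 5000
5099 30 30 5099
5099 30 65 5099
5099 30 82 5099
5099 82 82 5099
5099 186 186 5099
5099 186 186 5099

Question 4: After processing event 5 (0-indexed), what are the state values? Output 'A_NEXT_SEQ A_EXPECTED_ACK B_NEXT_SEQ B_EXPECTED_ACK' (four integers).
After event 0: A_seq=5000 A_ack=30 B_seq=30 B_ack=5000
After event 1: A_seq=5099 A_ack=30 B_seq=30 B_ack=5099
After event 2: A_seq=5099 A_ack=30 B_seq=65 B_ack=5099
After event 3: A_seq=5099 A_ack=30 B_seq=82 B_ack=5099
After event 4: A_seq=5099 A_ack=82 B_seq=82 B_ack=5099
After event 5: A_seq=5099 A_ack=186 B_seq=186 B_ack=5099

5099 186 186 5099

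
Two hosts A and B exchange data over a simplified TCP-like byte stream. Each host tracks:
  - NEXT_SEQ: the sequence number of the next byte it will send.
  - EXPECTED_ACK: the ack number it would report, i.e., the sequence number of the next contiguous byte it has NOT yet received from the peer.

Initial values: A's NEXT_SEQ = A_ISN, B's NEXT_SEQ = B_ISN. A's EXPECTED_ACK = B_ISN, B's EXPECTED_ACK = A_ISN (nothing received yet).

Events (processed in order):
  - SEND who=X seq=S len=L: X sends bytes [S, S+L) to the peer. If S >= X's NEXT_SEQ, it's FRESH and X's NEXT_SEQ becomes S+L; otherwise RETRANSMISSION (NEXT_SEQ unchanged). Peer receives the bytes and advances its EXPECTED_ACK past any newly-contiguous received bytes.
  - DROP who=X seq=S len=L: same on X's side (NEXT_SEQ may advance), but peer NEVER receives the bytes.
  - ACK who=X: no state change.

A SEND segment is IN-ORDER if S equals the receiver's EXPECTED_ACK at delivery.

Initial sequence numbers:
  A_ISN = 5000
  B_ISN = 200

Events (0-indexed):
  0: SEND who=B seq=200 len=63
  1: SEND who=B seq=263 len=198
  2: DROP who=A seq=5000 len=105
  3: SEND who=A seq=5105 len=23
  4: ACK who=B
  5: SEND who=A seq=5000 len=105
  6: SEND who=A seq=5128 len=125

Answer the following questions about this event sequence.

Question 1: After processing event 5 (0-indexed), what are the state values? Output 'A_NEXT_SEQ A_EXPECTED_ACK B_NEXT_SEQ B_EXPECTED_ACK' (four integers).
After event 0: A_seq=5000 A_ack=263 B_seq=263 B_ack=5000
After event 1: A_seq=5000 A_ack=461 B_seq=461 B_ack=5000
After event 2: A_seq=5105 A_ack=461 B_seq=461 B_ack=5000
After event 3: A_seq=5128 A_ack=461 B_seq=461 B_ack=5000
After event 4: A_seq=5128 A_ack=461 B_seq=461 B_ack=5000
After event 5: A_seq=5128 A_ack=461 B_seq=461 B_ack=5128

5128 461 461 5128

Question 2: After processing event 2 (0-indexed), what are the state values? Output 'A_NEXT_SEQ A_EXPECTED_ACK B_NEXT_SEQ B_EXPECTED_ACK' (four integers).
After event 0: A_seq=5000 A_ack=263 B_seq=263 B_ack=5000
After event 1: A_seq=5000 A_ack=461 B_seq=461 B_ack=5000
After event 2: A_seq=5105 A_ack=461 B_seq=461 B_ack=5000

5105 461 461 5000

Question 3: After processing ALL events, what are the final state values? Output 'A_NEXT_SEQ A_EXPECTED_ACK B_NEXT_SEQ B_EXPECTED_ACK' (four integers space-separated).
Answer: 5253 461 461 5253

Derivation:
After event 0: A_seq=5000 A_ack=263 B_seq=263 B_ack=5000
After event 1: A_seq=5000 A_ack=461 B_seq=461 B_ack=5000
After event 2: A_seq=5105 A_ack=461 B_seq=461 B_ack=5000
After event 3: A_seq=5128 A_ack=461 B_seq=461 B_ack=5000
After event 4: A_seq=5128 A_ack=461 B_seq=461 B_ack=5000
After event 5: A_seq=5128 A_ack=461 B_seq=461 B_ack=5128
After event 6: A_seq=5253 A_ack=461 B_seq=461 B_ack=5253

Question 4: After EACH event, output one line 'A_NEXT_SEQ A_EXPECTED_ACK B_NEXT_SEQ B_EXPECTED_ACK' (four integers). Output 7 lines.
5000 263 263 5000
5000 461 461 5000
5105 461 461 5000
5128 461 461 5000
5128 461 461 5000
5128 461 461 5128
5253 461 461 5253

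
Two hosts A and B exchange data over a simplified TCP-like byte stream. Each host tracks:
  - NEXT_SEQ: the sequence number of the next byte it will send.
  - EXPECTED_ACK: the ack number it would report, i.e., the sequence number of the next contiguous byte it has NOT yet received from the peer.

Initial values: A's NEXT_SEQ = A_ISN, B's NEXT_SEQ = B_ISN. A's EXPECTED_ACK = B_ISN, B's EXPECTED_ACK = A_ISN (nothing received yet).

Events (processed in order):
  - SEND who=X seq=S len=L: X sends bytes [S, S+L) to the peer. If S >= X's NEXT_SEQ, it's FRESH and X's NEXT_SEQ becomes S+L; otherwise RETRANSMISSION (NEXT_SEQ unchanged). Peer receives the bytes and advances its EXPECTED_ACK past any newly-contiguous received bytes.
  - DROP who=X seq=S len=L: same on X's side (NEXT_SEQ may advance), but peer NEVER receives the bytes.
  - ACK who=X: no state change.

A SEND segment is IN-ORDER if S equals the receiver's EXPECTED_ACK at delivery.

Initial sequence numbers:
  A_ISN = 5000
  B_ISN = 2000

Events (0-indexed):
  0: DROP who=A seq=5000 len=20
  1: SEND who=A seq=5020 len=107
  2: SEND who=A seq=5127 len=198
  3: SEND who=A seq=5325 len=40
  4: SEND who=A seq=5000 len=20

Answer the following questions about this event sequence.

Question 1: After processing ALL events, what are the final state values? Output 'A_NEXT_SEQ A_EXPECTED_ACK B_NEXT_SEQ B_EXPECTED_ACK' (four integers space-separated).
After event 0: A_seq=5020 A_ack=2000 B_seq=2000 B_ack=5000
After event 1: A_seq=5127 A_ack=2000 B_seq=2000 B_ack=5000
After event 2: A_seq=5325 A_ack=2000 B_seq=2000 B_ack=5000
After event 3: A_seq=5365 A_ack=2000 B_seq=2000 B_ack=5000
After event 4: A_seq=5365 A_ack=2000 B_seq=2000 B_ack=5365

Answer: 5365 2000 2000 5365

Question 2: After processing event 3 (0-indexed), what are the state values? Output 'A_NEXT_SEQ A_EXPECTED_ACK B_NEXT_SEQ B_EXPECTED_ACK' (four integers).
After event 0: A_seq=5020 A_ack=2000 B_seq=2000 B_ack=5000
After event 1: A_seq=5127 A_ack=2000 B_seq=2000 B_ack=5000
After event 2: A_seq=5325 A_ack=2000 B_seq=2000 B_ack=5000
After event 3: A_seq=5365 A_ack=2000 B_seq=2000 B_ack=5000

5365 2000 2000 5000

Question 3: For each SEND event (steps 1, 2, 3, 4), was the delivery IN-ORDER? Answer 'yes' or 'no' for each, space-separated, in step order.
Step 1: SEND seq=5020 -> out-of-order
Step 2: SEND seq=5127 -> out-of-order
Step 3: SEND seq=5325 -> out-of-order
Step 4: SEND seq=5000 -> in-order

Answer: no no no yes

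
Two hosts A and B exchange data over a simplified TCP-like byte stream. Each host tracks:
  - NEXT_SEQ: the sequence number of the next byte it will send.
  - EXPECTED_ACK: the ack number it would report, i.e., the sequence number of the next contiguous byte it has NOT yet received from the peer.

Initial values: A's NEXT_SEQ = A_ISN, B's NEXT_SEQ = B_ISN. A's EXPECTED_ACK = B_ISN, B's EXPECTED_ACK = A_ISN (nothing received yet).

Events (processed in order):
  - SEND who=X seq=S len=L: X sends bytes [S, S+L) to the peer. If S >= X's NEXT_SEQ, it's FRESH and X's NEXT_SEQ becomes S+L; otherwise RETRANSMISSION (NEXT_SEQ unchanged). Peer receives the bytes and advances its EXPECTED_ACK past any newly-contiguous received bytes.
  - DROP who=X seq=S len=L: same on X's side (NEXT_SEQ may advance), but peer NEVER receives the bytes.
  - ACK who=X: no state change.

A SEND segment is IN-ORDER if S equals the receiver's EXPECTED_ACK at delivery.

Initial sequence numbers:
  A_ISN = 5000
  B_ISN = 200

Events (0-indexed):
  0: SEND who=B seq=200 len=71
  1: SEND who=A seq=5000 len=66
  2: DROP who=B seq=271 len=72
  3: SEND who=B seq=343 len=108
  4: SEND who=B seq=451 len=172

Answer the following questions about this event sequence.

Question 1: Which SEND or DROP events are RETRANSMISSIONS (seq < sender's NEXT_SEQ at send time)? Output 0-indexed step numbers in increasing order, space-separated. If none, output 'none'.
Step 0: SEND seq=200 -> fresh
Step 1: SEND seq=5000 -> fresh
Step 2: DROP seq=271 -> fresh
Step 3: SEND seq=343 -> fresh
Step 4: SEND seq=451 -> fresh

Answer: none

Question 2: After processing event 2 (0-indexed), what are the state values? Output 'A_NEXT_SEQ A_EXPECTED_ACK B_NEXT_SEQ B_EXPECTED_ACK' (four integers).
After event 0: A_seq=5000 A_ack=271 B_seq=271 B_ack=5000
After event 1: A_seq=5066 A_ack=271 B_seq=271 B_ack=5066
After event 2: A_seq=5066 A_ack=271 B_seq=343 B_ack=5066

5066 271 343 5066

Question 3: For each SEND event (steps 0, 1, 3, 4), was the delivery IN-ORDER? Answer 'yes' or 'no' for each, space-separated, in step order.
Step 0: SEND seq=200 -> in-order
Step 1: SEND seq=5000 -> in-order
Step 3: SEND seq=343 -> out-of-order
Step 4: SEND seq=451 -> out-of-order

Answer: yes yes no no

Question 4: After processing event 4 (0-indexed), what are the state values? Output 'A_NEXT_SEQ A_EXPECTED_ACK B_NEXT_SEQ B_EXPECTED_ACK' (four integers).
After event 0: A_seq=5000 A_ack=271 B_seq=271 B_ack=5000
After event 1: A_seq=5066 A_ack=271 B_seq=271 B_ack=5066
After event 2: A_seq=5066 A_ack=271 B_seq=343 B_ack=5066
After event 3: A_seq=5066 A_ack=271 B_seq=451 B_ack=5066
After event 4: A_seq=5066 A_ack=271 B_seq=623 B_ack=5066

5066 271 623 5066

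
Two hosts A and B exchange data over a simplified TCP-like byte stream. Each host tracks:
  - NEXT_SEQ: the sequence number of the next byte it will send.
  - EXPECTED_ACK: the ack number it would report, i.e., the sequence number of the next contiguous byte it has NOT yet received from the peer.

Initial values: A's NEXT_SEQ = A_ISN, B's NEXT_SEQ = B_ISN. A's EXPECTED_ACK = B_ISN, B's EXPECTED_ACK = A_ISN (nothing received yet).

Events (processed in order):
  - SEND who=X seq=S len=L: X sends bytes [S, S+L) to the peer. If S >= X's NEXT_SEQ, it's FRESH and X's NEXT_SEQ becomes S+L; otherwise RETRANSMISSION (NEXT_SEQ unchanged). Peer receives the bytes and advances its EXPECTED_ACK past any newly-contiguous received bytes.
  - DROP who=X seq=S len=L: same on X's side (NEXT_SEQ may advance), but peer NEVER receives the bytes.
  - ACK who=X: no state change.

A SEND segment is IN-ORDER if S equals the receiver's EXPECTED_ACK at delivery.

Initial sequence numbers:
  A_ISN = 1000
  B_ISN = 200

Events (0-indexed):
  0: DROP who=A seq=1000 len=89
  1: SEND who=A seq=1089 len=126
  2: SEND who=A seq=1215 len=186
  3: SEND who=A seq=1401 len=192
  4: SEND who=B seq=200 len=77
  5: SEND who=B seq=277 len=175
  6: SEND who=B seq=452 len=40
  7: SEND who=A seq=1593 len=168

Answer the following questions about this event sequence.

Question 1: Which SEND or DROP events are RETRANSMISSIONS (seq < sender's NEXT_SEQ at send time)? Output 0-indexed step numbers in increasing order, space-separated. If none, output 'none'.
Answer: none

Derivation:
Step 0: DROP seq=1000 -> fresh
Step 1: SEND seq=1089 -> fresh
Step 2: SEND seq=1215 -> fresh
Step 3: SEND seq=1401 -> fresh
Step 4: SEND seq=200 -> fresh
Step 5: SEND seq=277 -> fresh
Step 6: SEND seq=452 -> fresh
Step 7: SEND seq=1593 -> fresh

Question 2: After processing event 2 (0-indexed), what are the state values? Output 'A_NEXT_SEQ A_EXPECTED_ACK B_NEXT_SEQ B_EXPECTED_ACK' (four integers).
After event 0: A_seq=1089 A_ack=200 B_seq=200 B_ack=1000
After event 1: A_seq=1215 A_ack=200 B_seq=200 B_ack=1000
After event 2: A_seq=1401 A_ack=200 B_seq=200 B_ack=1000

1401 200 200 1000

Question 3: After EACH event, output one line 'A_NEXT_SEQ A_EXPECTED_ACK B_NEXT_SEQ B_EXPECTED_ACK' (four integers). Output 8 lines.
1089 200 200 1000
1215 200 200 1000
1401 200 200 1000
1593 200 200 1000
1593 277 277 1000
1593 452 452 1000
1593 492 492 1000
1761 492 492 1000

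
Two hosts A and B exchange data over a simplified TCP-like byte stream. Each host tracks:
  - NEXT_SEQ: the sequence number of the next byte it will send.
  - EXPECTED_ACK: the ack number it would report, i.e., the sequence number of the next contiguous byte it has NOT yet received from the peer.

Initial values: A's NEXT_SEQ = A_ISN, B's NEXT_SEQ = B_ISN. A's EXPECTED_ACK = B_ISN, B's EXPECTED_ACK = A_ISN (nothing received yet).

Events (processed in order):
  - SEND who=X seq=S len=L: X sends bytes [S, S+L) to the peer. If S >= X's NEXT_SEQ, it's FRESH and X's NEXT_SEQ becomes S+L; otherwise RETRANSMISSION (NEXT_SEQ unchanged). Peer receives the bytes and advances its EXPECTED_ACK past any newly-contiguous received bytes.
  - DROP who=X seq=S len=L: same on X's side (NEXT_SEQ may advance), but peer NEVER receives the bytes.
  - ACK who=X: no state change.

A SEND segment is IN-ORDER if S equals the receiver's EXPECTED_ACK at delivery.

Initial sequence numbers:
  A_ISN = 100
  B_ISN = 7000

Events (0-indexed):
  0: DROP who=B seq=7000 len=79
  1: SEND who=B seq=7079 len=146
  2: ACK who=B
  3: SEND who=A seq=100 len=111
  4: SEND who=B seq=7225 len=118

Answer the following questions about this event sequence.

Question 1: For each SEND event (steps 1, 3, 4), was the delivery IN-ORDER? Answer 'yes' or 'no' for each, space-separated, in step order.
Step 1: SEND seq=7079 -> out-of-order
Step 3: SEND seq=100 -> in-order
Step 4: SEND seq=7225 -> out-of-order

Answer: no yes no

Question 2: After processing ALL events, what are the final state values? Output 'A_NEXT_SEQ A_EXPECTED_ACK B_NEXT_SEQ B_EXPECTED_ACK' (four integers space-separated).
After event 0: A_seq=100 A_ack=7000 B_seq=7079 B_ack=100
After event 1: A_seq=100 A_ack=7000 B_seq=7225 B_ack=100
After event 2: A_seq=100 A_ack=7000 B_seq=7225 B_ack=100
After event 3: A_seq=211 A_ack=7000 B_seq=7225 B_ack=211
After event 4: A_seq=211 A_ack=7000 B_seq=7343 B_ack=211

Answer: 211 7000 7343 211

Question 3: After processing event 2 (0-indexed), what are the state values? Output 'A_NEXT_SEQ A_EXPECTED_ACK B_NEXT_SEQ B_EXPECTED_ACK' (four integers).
After event 0: A_seq=100 A_ack=7000 B_seq=7079 B_ack=100
After event 1: A_seq=100 A_ack=7000 B_seq=7225 B_ack=100
After event 2: A_seq=100 A_ack=7000 B_seq=7225 B_ack=100

100 7000 7225 100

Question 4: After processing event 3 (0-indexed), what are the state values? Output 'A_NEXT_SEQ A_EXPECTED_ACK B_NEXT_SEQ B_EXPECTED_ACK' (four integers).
After event 0: A_seq=100 A_ack=7000 B_seq=7079 B_ack=100
After event 1: A_seq=100 A_ack=7000 B_seq=7225 B_ack=100
After event 2: A_seq=100 A_ack=7000 B_seq=7225 B_ack=100
After event 3: A_seq=211 A_ack=7000 B_seq=7225 B_ack=211

211 7000 7225 211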